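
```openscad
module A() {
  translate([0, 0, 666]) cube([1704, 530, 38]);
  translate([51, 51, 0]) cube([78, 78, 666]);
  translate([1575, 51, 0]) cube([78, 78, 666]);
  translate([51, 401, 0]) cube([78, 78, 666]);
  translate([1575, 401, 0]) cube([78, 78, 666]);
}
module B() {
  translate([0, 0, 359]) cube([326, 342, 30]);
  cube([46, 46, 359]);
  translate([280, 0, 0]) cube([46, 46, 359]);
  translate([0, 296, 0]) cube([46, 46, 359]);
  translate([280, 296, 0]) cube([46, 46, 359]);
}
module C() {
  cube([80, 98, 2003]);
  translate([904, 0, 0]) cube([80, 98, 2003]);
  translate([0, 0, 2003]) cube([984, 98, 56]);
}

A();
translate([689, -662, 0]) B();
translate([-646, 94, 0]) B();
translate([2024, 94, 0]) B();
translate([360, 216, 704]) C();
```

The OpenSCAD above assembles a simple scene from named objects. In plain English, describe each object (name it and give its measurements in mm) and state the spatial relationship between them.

A is a table with a 1704×530 mm rectangular top, 38 mm thick, top surface at z = 704 mm, supported by four 78×78 mm square legs, each inset 51 mm from the nearest pair of top edges, running from the floor.

B is a four-legged stool. The seat is a 326×342×30 mm slab whose top surface is at z = 389 mm; four square legs, each 46×46 mm in cross-section, run from the floor (z = 0) to the underside of the seat, each flush with a corner of the seat.

C is a door frame. The clear opening is 824 mm wide and 2003 mm high. Two 80 mm wide jambs, 98 mm deep, stand either side of the opening from the floor to the top of the opening. A 56 mm thick head sits across the top of both jambs, spanning the full outside width of the frame.

Three stools sit around the table at the −y, −x, +x sides. The door frame is on top of the table, centred.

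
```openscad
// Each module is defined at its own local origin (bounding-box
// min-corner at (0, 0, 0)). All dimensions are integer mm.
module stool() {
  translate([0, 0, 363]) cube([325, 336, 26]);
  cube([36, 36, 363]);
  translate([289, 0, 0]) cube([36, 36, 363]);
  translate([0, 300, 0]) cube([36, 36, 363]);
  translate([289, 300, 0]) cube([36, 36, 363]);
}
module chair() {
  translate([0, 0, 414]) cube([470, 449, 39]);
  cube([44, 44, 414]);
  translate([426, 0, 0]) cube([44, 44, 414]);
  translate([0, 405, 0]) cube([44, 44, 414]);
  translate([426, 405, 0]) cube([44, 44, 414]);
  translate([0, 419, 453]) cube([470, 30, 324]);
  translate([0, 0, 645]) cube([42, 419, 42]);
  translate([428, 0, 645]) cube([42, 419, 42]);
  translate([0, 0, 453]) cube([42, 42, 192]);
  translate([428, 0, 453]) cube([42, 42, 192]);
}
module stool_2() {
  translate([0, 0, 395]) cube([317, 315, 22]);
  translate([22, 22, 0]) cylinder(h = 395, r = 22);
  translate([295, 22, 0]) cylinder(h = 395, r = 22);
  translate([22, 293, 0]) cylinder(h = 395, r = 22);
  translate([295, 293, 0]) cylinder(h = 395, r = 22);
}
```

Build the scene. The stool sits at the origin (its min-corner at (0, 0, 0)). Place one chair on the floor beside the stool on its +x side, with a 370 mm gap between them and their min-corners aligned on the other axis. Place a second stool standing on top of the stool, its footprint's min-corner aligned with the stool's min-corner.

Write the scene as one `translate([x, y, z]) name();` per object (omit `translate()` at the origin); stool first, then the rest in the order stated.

stool();
translate([695, 0, 0]) chair();
translate([0, 0, 389]) stool_2();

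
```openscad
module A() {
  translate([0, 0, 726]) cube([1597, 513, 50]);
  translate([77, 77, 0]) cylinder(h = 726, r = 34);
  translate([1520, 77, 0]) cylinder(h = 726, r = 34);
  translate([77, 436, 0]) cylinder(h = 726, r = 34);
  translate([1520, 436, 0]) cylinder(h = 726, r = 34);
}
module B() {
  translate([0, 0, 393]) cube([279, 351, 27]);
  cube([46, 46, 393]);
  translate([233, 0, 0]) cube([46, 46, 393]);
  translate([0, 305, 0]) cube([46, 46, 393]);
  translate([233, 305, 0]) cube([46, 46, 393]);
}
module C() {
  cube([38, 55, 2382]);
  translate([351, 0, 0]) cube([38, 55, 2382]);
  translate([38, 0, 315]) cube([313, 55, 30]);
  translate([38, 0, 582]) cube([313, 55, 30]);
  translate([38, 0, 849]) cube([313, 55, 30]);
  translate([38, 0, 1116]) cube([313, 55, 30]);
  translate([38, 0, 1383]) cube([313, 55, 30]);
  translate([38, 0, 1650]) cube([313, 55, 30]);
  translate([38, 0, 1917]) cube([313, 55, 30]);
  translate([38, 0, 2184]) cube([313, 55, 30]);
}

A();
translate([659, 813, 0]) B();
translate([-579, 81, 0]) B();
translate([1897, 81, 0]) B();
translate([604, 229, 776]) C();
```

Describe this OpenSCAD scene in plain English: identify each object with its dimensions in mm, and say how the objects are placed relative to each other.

A is a rectangular dining table. The top is 1597×513×50 mm with its upper surface at z = 776 mm. It stands on four round legs of 68 mm diameter, each leg's bounding box inset 43 mm from the nearest pair of top edges, running from the floor to the underside of the top.

B is a four-legged stool. The seat is a 279×351×27 mm slab whose top surface is at z = 420 mm; four square legs, each 46×46 mm in cross-section, run from the floor (z = 0) to the underside of the seat, each flush with a corner of the seat.

C is a wooden ladder with two side rails of 38×55 mm section and 2382 mm height, set 389 mm apart overall. Between them run 8 rectangular rungs (55 mm deep, 30 mm thick), front faces flush with the rails' −y face. The bottom of the first rung is 315 mm above the floor and each subsequent rung is 267 mm higher than the one below.

Three stools sit around the table at the +y, −x, +x sides. The ladder is on top of the table, centred.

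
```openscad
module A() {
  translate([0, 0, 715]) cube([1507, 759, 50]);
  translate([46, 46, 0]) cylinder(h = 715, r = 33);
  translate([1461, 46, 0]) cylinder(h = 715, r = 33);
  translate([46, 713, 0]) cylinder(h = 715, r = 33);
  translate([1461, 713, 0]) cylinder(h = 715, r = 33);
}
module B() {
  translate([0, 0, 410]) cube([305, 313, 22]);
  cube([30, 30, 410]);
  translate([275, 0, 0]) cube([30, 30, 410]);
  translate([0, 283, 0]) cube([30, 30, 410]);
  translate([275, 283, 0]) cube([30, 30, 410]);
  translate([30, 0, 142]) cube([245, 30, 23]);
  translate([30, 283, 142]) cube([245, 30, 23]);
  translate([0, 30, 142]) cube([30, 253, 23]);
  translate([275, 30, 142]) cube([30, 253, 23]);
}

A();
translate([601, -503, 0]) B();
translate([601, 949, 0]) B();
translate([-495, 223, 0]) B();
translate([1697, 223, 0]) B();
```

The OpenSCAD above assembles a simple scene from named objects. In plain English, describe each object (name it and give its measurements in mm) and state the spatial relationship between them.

A is a rectangular dining table. The top is 1507×759×50 mm with its upper surface at z = 765 mm. It stands on four round legs of 66 mm diameter, each leg's bounding box inset 13 mm from the nearest pair of top edges, running from the floor to the underside of the top.

B is a four-legged stool. The seat is a 305×313×22 mm slab whose top surface is at z = 432 mm; four square legs, each 30×30 mm in cross-section, run from the floor (z = 0) to the underside of the seat, each flush with a corner of the seat. Four stretchers, 30 mm wide and 23 mm tall, connect adjacent legs with their undersides at z = 142 mm, each running between the inner faces of the legs it joins and aligned with the legs' outer faces on the other axis.

Four stools sit around the table at the −y, +y, −x, +x sides.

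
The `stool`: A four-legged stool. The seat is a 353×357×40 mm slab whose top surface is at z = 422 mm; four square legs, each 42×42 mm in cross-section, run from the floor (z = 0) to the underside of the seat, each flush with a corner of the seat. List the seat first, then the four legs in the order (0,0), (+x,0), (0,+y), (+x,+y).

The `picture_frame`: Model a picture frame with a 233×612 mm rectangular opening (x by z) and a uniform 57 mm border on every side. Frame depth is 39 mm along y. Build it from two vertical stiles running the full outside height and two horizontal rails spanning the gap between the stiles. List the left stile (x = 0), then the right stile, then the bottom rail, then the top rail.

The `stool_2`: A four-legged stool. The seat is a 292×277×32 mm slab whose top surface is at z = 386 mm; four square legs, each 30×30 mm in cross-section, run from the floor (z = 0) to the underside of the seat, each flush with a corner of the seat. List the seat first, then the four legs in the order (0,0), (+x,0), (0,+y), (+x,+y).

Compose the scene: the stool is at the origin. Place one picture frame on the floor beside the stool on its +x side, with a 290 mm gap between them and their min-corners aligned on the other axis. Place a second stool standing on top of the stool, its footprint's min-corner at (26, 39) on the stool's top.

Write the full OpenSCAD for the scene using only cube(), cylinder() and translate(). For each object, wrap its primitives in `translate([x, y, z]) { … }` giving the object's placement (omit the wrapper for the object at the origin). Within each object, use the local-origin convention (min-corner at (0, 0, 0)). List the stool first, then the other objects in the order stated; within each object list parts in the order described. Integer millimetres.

translate([0, 0, 382]) cube([353, 357, 40]);
cube([42, 42, 382]);
translate([311, 0, 0]) cube([42, 42, 382]);
translate([0, 315, 0]) cube([42, 42, 382]);
translate([311, 315, 0]) cube([42, 42, 382]);
translate([643, 0, 0]) {
  cube([57, 39, 726]);
  translate([290, 0, 0]) cube([57, 39, 726]);
  translate([57, 0, 0]) cube([233, 39, 57]);
  translate([57, 0, 669]) cube([233, 39, 57]);
}
translate([26, 39, 422]) {
  translate([0, 0, 354]) cube([292, 277, 32]);
  cube([30, 30, 354]);
  translate([262, 0, 0]) cube([30, 30, 354]);
  translate([0, 247, 0]) cube([30, 30, 354]);
  translate([262, 247, 0]) cube([30, 30, 354]);
}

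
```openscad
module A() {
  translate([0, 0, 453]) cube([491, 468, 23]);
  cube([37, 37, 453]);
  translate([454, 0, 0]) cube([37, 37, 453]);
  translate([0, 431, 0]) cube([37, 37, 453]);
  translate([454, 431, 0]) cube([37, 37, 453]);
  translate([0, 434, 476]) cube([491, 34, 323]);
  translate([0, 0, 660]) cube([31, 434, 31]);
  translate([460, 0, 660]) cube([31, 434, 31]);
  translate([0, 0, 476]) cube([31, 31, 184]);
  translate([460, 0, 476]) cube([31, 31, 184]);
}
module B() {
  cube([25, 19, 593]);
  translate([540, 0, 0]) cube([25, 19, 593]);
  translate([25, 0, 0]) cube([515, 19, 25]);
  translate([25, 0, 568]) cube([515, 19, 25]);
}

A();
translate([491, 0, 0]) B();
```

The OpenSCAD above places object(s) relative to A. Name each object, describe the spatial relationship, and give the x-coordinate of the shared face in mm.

The chair's +x face and the picture frame's −x face are both at x = 491 mm.

A is a chair. B is a picture frame. The picture frame is against the chair's +x side, with their −y faces flush. The x-coordinate of the shared face is 491 mm.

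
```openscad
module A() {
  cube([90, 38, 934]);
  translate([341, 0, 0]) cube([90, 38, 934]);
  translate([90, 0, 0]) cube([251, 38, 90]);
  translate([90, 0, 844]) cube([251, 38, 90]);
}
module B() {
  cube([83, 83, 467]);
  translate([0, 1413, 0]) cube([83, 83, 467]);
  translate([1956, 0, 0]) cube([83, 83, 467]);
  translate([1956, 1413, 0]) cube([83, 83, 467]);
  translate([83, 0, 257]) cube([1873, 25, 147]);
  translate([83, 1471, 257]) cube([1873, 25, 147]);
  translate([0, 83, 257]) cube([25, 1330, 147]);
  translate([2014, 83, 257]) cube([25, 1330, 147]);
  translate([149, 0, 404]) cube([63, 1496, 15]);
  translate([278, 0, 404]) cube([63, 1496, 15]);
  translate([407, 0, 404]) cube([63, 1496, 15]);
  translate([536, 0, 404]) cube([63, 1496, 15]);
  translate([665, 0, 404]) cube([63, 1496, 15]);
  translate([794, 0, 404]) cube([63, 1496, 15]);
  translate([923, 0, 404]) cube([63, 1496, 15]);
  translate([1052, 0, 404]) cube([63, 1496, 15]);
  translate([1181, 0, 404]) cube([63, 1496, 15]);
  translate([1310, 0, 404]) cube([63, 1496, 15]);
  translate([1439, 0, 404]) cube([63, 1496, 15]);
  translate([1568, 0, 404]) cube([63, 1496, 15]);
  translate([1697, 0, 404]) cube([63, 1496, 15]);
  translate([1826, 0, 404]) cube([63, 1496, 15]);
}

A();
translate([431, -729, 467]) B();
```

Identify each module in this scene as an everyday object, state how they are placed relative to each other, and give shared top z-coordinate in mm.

A is a picture frame. B is a bed frame. The bed frame is beside the picture frame with their tops flush at z = 934. The shared top z-coordinate is 934 mm.

Both tops at z = 934 mm.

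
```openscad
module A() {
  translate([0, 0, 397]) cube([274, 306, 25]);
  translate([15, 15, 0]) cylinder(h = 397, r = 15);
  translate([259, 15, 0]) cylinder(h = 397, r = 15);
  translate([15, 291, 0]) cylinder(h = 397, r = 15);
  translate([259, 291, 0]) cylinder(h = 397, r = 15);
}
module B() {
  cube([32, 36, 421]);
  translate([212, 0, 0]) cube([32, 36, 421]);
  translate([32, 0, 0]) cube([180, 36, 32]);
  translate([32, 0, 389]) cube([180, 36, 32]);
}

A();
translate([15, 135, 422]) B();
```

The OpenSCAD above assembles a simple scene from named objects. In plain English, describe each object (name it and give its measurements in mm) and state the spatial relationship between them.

A is a simple wooden stool: a rectangular seat 274 mm (x) by 306 mm (y), 25 mm thick, top face at z = 422 mm, on four round legs, each 30 mm in diameter. The legs rest on z = 0, each leg's axis is inset half a diameter from the nearest pair of seat edges (so the leg's bounding box is flush with the corner).

B is a picture frame with a 180×357 mm rectangular opening (x by z) and a uniform 32 mm border on every side. Frame depth is 36 mm along y. It is built from two vertical stiles running the full outside height and two horizontal rails spanning the gap between the stiles.

The picture frame is on top of the stool, centred.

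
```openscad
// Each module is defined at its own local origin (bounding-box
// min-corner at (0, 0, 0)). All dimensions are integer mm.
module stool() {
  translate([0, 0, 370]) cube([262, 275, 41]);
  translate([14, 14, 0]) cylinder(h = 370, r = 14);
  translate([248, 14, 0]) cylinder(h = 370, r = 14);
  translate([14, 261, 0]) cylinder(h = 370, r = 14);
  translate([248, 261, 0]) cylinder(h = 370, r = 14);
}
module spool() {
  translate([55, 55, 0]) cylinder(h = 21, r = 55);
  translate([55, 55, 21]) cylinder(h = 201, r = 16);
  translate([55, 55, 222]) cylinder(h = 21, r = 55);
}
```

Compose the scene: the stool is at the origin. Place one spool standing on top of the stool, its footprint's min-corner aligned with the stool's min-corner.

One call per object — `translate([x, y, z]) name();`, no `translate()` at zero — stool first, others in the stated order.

stool();
translate([0, 0, 411]) spool();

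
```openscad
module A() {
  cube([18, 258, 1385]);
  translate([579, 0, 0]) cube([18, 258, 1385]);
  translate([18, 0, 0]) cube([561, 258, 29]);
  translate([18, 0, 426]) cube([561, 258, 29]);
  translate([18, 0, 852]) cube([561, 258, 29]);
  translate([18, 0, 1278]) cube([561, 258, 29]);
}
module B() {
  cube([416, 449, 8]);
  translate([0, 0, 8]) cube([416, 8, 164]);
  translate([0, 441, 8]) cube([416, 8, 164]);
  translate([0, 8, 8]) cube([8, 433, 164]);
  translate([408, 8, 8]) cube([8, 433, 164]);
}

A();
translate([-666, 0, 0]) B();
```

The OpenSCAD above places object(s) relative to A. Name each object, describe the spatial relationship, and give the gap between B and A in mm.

A is a bookshelf. B is an open box. The open box is on the floor beside the bookshelf on its −x side. The gap between the open box and the bookshelf is 250 mm.

The open box's nearest face is 250 mm from the bookshelf's −x face.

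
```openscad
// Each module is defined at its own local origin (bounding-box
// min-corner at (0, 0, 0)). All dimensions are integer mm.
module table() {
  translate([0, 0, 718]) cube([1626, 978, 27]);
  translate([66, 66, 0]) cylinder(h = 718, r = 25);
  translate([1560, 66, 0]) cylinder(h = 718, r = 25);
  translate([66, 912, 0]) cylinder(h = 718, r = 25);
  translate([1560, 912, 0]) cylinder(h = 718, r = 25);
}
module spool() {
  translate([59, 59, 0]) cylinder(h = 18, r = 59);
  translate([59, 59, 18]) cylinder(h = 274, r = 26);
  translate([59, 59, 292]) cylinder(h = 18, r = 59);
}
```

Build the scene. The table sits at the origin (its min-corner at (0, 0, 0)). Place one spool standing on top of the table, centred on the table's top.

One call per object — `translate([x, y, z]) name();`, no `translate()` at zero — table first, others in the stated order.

table();
translate([754, 430, 745]) spool();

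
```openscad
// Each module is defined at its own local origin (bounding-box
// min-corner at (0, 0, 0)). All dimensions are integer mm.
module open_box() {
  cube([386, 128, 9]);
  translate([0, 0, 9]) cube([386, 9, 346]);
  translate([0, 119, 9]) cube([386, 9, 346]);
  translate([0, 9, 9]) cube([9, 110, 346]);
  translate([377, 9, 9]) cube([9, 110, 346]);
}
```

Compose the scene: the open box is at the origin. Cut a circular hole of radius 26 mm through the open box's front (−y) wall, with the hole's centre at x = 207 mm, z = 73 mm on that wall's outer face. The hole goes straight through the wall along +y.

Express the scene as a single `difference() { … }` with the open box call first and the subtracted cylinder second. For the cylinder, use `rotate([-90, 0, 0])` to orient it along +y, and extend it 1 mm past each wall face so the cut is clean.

difference() {
  open_box();
  translate([207, -1, 73]) rotate([-90, 0, 0]) cylinder(h = 11, r = 26);
}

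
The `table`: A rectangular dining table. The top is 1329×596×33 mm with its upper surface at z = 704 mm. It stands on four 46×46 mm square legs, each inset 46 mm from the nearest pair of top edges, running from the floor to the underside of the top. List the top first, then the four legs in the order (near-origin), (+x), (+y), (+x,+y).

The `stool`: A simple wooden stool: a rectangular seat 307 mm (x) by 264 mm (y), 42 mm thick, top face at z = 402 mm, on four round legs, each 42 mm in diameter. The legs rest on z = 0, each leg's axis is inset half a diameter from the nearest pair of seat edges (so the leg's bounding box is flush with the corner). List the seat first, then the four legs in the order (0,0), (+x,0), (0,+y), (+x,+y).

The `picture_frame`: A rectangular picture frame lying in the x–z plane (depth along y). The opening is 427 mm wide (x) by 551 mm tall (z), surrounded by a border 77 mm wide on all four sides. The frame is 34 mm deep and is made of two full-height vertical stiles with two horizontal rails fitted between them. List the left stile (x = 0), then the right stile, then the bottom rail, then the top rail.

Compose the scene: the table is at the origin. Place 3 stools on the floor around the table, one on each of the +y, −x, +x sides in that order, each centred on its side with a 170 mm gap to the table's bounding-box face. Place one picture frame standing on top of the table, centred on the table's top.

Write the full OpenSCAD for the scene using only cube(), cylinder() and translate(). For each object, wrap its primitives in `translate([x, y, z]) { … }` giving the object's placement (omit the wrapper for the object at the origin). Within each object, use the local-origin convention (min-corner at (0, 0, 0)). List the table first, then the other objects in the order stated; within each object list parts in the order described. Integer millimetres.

translate([0, 0, 671]) cube([1329, 596, 33]);
translate([46, 46, 0]) cube([46, 46, 671]);
translate([1237, 46, 0]) cube([46, 46, 671]);
translate([46, 504, 0]) cube([46, 46, 671]);
translate([1237, 504, 0]) cube([46, 46, 671]);
translate([511, 766, 0]) {
  translate([0, 0, 360]) cube([307, 264, 42]);
  translate([21, 21, 0]) cylinder(h = 360, r = 21);
  translate([286, 21, 0]) cylinder(h = 360, r = 21);
  translate([21, 243, 0]) cylinder(h = 360, r = 21);
  translate([286, 243, 0]) cylinder(h = 360, r = 21);
}
translate([-477, 166, 0]) {
  translate([0, 0, 360]) cube([307, 264, 42]);
  translate([21, 21, 0]) cylinder(h = 360, r = 21);
  translate([286, 21, 0]) cylinder(h = 360, r = 21);
  translate([21, 243, 0]) cylinder(h = 360, r = 21);
  translate([286, 243, 0]) cylinder(h = 360, r = 21);
}
translate([1499, 166, 0]) {
  translate([0, 0, 360]) cube([307, 264, 42]);
  translate([21, 21, 0]) cylinder(h = 360, r = 21);
  translate([286, 21, 0]) cylinder(h = 360, r = 21);
  translate([21, 243, 0]) cylinder(h = 360, r = 21);
  translate([286, 243, 0]) cylinder(h = 360, r = 21);
}
translate([374, 281, 704]) {
  cube([77, 34, 705]);
  translate([504, 0, 0]) cube([77, 34, 705]);
  translate([77, 0, 0]) cube([427, 34, 77]);
  translate([77, 0, 628]) cube([427, 34, 77]);
}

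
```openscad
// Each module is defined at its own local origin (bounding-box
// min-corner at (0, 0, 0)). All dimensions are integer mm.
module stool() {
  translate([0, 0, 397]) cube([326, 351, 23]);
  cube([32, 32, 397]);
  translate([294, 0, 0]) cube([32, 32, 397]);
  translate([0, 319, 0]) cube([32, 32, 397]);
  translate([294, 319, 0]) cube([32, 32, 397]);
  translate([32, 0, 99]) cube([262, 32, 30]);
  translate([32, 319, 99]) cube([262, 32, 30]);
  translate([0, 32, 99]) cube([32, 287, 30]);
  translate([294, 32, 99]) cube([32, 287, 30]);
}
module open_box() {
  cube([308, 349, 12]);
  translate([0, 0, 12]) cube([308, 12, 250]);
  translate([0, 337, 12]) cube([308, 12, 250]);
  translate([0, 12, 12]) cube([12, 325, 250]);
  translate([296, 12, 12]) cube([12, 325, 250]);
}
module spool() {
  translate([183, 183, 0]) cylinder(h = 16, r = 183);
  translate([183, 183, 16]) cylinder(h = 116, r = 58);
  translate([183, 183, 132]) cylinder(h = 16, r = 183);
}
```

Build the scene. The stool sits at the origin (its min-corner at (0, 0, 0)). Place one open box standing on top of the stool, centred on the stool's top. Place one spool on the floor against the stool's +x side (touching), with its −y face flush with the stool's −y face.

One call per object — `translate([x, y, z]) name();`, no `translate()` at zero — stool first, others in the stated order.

stool();
translate([9, 1, 420]) open_box();
translate([326, 0, 0]) spool();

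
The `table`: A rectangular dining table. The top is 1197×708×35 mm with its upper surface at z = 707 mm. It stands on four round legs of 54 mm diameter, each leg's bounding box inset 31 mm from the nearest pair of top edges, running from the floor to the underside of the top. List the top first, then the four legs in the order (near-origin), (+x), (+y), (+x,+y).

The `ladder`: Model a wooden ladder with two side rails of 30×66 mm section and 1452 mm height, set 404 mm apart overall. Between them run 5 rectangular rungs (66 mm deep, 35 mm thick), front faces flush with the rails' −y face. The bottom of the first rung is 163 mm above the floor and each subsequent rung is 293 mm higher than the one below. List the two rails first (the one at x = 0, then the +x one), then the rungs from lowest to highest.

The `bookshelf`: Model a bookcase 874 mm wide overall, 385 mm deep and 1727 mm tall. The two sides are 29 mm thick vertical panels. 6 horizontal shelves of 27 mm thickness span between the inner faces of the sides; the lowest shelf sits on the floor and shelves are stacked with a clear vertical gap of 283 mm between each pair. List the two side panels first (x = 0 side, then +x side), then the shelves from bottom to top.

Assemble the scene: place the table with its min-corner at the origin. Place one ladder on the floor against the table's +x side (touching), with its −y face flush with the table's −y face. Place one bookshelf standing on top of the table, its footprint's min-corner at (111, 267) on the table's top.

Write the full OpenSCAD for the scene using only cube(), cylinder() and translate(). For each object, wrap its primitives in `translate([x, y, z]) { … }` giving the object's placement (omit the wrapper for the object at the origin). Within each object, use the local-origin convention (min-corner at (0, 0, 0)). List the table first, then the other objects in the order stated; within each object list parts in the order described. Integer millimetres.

translate([0, 0, 672]) cube([1197, 708, 35]);
translate([58, 58, 0]) cylinder(h = 672, r = 27);
translate([1139, 58, 0]) cylinder(h = 672, r = 27);
translate([58, 650, 0]) cylinder(h = 672, r = 27);
translate([1139, 650, 0]) cylinder(h = 672, r = 27);
translate([1197, 0, 0]) {
  cube([30, 66, 1452]);
  translate([374, 0, 0]) cube([30, 66, 1452]);
  translate([30, 0, 163]) cube([344, 66, 35]);
  translate([30, 0, 456]) cube([344, 66, 35]);
  translate([30, 0, 749]) cube([344, 66, 35]);
  translate([30, 0, 1042]) cube([344, 66, 35]);
  translate([30, 0, 1335]) cube([344, 66, 35]);
}
translate([111, 267, 707]) {
  cube([29, 385, 1727]);
  translate([845, 0, 0]) cube([29, 385, 1727]);
  translate([29, 0, 0]) cube([816, 385, 27]);
  translate([29, 0, 310]) cube([816, 385, 27]);
  translate([29, 0, 620]) cube([816, 385, 27]);
  translate([29, 0, 930]) cube([816, 385, 27]);
  translate([29, 0, 1240]) cube([816, 385, 27]);
  translate([29, 0, 1550]) cube([816, 385, 27]);
}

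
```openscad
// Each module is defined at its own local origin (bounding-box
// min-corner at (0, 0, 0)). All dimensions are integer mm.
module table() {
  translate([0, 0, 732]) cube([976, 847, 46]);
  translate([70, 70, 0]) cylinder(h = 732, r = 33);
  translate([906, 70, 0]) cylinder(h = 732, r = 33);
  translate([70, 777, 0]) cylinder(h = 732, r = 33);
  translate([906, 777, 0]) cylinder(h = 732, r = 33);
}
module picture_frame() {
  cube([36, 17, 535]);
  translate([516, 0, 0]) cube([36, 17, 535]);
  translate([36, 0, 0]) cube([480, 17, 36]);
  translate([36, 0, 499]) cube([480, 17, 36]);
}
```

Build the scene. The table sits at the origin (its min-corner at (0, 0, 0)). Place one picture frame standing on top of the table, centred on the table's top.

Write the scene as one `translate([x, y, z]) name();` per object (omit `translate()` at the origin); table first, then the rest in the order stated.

table();
translate([212, 415, 778]) picture_frame();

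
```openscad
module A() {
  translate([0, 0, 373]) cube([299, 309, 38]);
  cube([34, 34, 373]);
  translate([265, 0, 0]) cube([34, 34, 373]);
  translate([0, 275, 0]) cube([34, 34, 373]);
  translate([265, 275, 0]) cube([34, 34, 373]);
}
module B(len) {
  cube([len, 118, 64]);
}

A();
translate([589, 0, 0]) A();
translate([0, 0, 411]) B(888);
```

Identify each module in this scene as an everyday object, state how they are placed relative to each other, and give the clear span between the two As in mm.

A is a stool. B is a beam. A beam spans the tops of two stools. The clear span between the two stools is 290 mm.

Second stool starts at x = 589; first ends at x = 299; clear span = 589 − 299 = 290 mm.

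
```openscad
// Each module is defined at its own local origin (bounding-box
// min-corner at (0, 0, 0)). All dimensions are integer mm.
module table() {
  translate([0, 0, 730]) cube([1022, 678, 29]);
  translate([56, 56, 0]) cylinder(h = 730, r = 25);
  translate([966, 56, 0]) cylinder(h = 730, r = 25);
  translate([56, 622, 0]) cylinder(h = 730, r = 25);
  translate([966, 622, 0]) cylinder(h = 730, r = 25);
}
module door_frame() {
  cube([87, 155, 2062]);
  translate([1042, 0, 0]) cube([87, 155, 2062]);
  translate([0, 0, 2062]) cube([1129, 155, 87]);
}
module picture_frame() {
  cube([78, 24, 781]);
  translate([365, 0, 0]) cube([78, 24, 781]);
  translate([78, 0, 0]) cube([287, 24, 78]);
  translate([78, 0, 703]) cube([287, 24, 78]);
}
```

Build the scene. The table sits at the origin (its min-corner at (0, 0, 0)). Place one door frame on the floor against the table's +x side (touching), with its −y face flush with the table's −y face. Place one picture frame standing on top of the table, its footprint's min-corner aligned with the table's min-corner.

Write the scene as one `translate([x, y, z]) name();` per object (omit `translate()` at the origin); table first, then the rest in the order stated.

table();
translate([1022, 0, 0]) door_frame();
translate([0, 0, 759]) picture_frame();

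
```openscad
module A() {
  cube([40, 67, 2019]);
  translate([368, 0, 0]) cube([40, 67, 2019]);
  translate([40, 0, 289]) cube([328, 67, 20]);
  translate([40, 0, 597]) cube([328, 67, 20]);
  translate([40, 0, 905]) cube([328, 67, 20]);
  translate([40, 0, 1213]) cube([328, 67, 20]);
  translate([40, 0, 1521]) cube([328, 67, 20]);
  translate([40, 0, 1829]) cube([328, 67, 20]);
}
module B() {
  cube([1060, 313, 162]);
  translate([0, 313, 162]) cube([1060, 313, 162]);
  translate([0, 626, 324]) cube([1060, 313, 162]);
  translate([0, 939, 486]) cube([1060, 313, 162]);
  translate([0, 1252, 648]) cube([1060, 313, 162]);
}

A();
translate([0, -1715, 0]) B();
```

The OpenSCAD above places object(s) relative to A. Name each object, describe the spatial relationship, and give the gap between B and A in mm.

A is a ladder. B is a staircase. The staircase is on the floor beside the ladder on its −y side. The gap between the staircase and the ladder is 150 mm.

The staircase's nearest face is 150 mm from the ladder's −y face.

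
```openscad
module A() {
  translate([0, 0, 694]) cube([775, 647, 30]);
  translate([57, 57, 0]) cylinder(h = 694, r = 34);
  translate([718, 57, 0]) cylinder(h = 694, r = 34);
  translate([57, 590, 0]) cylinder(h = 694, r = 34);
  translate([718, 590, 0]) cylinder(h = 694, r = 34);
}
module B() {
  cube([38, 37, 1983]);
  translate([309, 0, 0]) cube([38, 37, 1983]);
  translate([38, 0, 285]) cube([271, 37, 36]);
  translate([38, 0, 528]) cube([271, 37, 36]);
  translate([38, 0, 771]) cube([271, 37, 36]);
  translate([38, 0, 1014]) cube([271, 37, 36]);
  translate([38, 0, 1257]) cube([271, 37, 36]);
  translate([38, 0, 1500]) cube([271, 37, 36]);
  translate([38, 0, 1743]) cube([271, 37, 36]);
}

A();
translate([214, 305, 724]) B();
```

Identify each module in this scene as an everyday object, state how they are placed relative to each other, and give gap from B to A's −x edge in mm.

The ladder's min-x is at 214; the table's min-x is 0; gap = 214 mm.

A is a table. B is a ladder. The ladder is on top of the table, centred. The gap from the ladder to the table's −x edge is 214 mm.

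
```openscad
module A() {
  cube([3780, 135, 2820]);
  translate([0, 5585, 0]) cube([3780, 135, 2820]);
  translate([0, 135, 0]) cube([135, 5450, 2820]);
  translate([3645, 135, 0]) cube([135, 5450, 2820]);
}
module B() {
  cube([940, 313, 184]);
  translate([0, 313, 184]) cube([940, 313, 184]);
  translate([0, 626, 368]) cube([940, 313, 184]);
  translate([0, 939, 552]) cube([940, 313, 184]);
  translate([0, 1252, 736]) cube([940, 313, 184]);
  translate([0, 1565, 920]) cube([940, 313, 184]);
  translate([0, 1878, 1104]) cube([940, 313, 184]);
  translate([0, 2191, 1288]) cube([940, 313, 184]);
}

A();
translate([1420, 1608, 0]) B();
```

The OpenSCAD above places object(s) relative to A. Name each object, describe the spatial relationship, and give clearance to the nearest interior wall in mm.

Clearances: x = 1285, y = 1473; minimum 1285 mm.

A is a house frame. B is a staircase. The staircase sits inside the house frame, centred. The clearance to the nearest interior wall is 1285 mm.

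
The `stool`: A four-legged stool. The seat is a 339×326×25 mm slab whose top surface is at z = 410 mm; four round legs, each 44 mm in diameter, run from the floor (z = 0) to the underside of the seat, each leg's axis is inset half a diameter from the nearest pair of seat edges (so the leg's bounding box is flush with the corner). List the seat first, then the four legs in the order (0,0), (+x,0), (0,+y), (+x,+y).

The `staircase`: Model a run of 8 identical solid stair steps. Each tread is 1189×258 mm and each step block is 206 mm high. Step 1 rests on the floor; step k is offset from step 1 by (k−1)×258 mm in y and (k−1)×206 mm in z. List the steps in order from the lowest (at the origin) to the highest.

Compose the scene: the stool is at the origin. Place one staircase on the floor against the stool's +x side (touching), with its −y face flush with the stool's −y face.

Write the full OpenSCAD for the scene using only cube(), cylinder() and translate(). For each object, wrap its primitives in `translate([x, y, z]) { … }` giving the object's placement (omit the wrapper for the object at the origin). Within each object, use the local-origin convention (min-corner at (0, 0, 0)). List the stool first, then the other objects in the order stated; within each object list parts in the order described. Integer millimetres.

translate([0, 0, 385]) cube([339, 326, 25]);
translate([22, 22, 0]) cylinder(h = 385, r = 22);
translate([317, 22, 0]) cylinder(h = 385, r = 22);
translate([22, 304, 0]) cylinder(h = 385, r = 22);
translate([317, 304, 0]) cylinder(h = 385, r = 22);
translate([339, 0, 0]) {
  cube([1189, 258, 206]);
  translate([0, 258, 206]) cube([1189, 258, 206]);
  translate([0, 516, 412]) cube([1189, 258, 206]);
  translate([0, 774, 618]) cube([1189, 258, 206]);
  translate([0, 1032, 824]) cube([1189, 258, 206]);
  translate([0, 1290, 1030]) cube([1189, 258, 206]);
  translate([0, 1548, 1236]) cube([1189, 258, 206]);
  translate([0, 1806, 1442]) cube([1189, 258, 206]);
}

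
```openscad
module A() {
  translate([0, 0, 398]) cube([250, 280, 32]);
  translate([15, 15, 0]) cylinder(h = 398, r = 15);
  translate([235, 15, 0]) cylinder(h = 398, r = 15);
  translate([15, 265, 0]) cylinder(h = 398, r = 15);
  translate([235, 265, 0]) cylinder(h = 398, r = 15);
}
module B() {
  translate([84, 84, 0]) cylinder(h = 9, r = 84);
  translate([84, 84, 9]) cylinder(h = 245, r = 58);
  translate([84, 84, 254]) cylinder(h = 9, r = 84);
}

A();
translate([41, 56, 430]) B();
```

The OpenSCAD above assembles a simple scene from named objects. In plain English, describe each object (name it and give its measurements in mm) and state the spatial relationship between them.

A is a simple wooden stool: a rectangular seat 250 mm (x) by 280 mm (y), 32 mm thick, top face at z = 430 mm, on four round legs, each 30 mm in diameter. The legs rest on z = 0, each leg's axis is inset half a diameter from the nearest pair of seat edges (so the leg's bounding box is flush with the corner).

B is a spool: two coaxial disc flanges of radius 84 mm and thickness 9 mm, joined by a core cylinder of radius 58 mm and height 245 mm. The lower flange rests on z = 0 and the three cylinders share a vertical axis.

The spool is on top of the stool, centred.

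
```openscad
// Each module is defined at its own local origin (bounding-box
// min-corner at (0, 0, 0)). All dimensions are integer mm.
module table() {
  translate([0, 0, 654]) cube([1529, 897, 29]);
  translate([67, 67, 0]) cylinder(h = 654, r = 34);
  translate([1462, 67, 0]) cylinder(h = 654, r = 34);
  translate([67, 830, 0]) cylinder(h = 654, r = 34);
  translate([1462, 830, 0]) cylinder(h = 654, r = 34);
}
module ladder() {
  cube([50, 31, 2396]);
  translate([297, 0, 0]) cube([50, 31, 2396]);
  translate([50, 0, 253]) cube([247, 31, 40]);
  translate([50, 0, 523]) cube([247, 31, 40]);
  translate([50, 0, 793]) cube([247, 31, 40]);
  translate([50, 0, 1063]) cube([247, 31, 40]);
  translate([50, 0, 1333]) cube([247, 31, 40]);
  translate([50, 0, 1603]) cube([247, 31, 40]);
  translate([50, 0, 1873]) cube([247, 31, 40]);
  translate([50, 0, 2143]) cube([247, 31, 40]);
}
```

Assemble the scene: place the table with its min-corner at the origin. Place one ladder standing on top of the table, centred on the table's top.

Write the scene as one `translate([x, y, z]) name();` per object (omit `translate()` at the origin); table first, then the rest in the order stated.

table();
translate([591, 433, 683]) ladder();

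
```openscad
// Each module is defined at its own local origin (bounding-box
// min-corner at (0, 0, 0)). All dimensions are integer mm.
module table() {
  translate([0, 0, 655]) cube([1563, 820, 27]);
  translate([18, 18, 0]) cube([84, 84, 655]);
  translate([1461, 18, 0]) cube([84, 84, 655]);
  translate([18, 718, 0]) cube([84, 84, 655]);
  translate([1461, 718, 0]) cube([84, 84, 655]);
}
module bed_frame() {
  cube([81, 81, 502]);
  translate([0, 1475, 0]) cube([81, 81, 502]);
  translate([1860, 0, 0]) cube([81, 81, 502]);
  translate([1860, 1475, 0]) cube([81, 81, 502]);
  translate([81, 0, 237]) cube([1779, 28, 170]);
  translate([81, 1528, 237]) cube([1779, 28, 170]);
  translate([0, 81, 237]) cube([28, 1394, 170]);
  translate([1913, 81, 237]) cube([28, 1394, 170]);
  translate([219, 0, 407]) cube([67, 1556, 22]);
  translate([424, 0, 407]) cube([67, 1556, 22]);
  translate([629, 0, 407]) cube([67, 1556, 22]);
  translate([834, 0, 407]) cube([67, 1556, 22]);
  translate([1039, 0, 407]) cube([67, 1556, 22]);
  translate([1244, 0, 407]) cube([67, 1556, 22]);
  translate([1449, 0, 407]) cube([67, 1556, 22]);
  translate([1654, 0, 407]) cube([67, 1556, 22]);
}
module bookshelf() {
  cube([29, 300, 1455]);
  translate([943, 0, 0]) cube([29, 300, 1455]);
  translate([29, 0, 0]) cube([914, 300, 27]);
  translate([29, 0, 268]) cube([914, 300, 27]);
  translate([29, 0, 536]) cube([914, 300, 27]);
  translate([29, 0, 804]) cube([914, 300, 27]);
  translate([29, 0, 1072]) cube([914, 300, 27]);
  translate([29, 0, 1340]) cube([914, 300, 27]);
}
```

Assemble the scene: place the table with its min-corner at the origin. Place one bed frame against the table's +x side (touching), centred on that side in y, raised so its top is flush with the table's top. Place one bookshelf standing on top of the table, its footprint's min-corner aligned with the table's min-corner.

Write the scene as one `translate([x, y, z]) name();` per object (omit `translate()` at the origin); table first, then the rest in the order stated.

table();
translate([1563, -368, 180]) bed_frame();
translate([0, 0, 682]) bookshelf();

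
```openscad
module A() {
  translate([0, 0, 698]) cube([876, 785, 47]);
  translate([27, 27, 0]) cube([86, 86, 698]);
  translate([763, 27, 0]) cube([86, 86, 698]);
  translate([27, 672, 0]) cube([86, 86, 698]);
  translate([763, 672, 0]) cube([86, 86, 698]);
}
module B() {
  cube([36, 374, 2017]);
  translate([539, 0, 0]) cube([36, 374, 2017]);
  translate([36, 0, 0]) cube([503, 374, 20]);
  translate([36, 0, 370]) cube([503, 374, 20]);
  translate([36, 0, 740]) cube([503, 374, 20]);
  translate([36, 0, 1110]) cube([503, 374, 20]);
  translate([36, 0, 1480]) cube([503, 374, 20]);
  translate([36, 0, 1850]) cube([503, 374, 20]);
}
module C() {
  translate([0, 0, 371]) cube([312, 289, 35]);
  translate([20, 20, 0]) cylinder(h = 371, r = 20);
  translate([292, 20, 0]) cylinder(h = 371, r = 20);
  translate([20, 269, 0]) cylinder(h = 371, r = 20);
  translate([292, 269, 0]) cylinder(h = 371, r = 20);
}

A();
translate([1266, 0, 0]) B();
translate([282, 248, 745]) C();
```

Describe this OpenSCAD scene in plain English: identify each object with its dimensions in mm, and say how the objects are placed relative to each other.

A is a rectangular dining table. The top is 876×785×47 mm with its upper surface at z = 745 mm. It stands on four 86×86 mm square legs, each inset 27 mm from the nearest pair of top edges, running from the floor to the underside of the top.

B is an open bookshelf. Two side panels, each 36 mm thick, 374 mm deep and 2017 mm tall, stand 575 mm apart (outside-to-outside). Between them sit 6 shelves, each 20 mm thick and 374 mm deep, spanning the full gap between the sides. The bottom shelf rests on the floor (its underside at z = 0) and the clear gap between one shelf's top and the next shelf's underside is 350 mm.

C is a simple wooden stool: a rectangular seat 312 mm (x) by 289 mm (y), 35 mm thick, top face at z = 406 mm, on four round legs, each 40 mm in diameter. The legs rest on z = 0, each leg's axis is inset half a diameter from the nearest pair of seat edges (so the leg's bounding box is flush with the corner).

The bookshelf is on the floor beside the table on its +x side. The stool is on top of the table, centred.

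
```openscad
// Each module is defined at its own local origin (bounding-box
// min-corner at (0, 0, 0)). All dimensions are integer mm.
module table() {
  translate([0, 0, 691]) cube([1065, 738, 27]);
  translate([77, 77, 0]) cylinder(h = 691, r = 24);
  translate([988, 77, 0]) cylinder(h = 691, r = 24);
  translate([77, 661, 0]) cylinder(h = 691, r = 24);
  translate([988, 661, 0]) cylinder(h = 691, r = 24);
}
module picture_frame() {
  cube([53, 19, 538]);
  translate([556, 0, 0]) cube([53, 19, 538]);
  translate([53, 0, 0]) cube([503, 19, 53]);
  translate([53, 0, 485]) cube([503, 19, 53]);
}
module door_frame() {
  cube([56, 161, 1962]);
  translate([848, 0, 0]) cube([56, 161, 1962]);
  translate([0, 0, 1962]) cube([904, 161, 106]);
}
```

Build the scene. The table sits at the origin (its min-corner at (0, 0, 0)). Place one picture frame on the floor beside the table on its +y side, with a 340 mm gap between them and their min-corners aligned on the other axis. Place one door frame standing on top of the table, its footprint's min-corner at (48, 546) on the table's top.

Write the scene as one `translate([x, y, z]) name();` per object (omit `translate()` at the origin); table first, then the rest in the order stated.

table();
translate([0, 1078, 0]) picture_frame();
translate([48, 546, 718]) door_frame();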